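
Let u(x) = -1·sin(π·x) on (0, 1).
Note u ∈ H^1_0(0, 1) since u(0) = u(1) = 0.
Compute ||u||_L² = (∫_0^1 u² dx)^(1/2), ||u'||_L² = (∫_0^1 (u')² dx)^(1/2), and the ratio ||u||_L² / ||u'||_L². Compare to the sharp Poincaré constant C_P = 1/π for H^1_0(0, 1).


||u||_L² / ||u'||_L² = 1/π = C_P.

u(x) = -1·sin(π·x), so u'(x) = -π*cos(π*x).
Writing u(x) = A·sin(kπx/L) with A = -1 and k = 1, use ∫_0^L sin²(kπx/L) dx = L/2 and ∫_0^L cos²(kπx/L) dx = L/2.
u² = 1·sin²(π·x) and (u')² = π^2·cos²(π·x), and each of sin², cos² integrates to L/2 = 1/2 over (0, 1).
∫_0^1 u² dx = 1/2, so ||u||_L² = sqrt(2)/2.
∫_0^1 (u')² dx = π^2/2, so ||u'||_L² = sqrt(2)*π/2.
Ratio ||u||_L² / ||u'||_L² = 1/π.
Sharp Poincaré constant on H^1_0(0, 1) is C_P = L/π = 1/π, achieved by sin(π·x).
This is the k = 1 eigenfunction (up to amplitude), so the ratio equals the sharp Poincaré constant exactly.


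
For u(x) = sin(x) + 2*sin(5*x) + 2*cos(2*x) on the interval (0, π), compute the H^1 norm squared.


||u||_{H^1(0,π)}^2 = 40/7 + 63*π

u'(x) = -4*sin(2*x) + cos(x) + 10*cos(5*x).
Expand u² and (u')² and integrate term by term on (0, π), using: for integers n ≥ 1, ∫_0^π sin²(nx) dx = ∫_0^π cos²(nx) dx = π/2; for n ≠ n', ∫_0^π sin(nx)sin(n'x) dx = ∫_0^π cos(nx)cos(n'x) dx = 0; and by product-to-sum, ∫_0^π sin(nx)cos(n'x) dx = ½∫_0^π [sin((n+n')x) + sin((n−n')x)] dx, which is 0 when n+n' is even and 2n/(n²−n'²) when n+n' is odd (it need not vanish on (0, π)).
  u² squared terms: (2)²·∫cos(2x)² dx = 4·π/2 = 2*π;  (2)²·∫sin(5x)² dx = 4·π/2 = 2*π;  (1)²·∫sin(x)² dx = 1·π/2 = π/2.
  u² cross terms: 2·(2)·(2)·∫cos(2x)·sin(5x) dx = 8·(10/21) = 80/21;  2·(2)·(1)·∫cos(2x)·sin(x) dx = 4·(-2/3) = -8/3;  2·(2)·(1)·∫sin(5x)·sin(x) dx = 4·(0) = 0.
  So ∫_0^π u² dx = 2*π + 2*π + π/2 + 80/21 − 8/3 + 0 = 8/7 + 9*π/2.
  (u')² squared terms: (-4)²·∫sin(2x)² dx = 16·π/2 = 8*π;  (10)²·∫cos(5x)² dx = 100·π/2 = 50*π;  (1)²·∫cos(x)² dx = 1·π/2 = π/2.
  (u')² cross terms: 2·(-4)·(10)·∫sin(2x)·cos(5x) dx = -80·(-4/21) = 320/21;  2·(-4)·(1)·∫sin(2x)·cos(x) dx = -8·(4/3) = -32/3;  2·(10)·(1)·∫cos(5x)·cos(x) dx = 20·(0) = 0.
  So ∫_0^π (u')² dx = 8*π + 50*π + π/2 + 320/21 − 32/3 + 0 = 32/7 + 117*π/2.
||u||_{H^1}^2 = (8/7 + 9*π/2) + (32/7 + 117*π/2) = 40/7 + 63*π.


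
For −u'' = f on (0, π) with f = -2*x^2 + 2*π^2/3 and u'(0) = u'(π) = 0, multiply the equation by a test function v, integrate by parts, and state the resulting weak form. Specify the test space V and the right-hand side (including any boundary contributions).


V = H^1(0, π) (no boundary constraint on v; u is determined up to an additive constant); weak form: ∫_0^π u'v' dx = ∫_0^π (-2*x^2 + 2*π^2/3) v dx for all v ∈ V.

Multiply both sides by a test function v and integrate from 0 to π:
  ∫_0^π −u''(x) v(x) dx = ∫_0^π f(x) v(x) dx.
Integrate the LHS by parts once:
  ∫_0^π −u'' v dx = −[u'(x) v(x)]_0^π + ∫_0^π u'(x) v'(x) dx.
Thus ∫_0^π u'(x) v'(x) dx = ∫_0^π f(x) v(x) dx + [u'(x) v(x)]_0^π.
Choose V so that boundary terms are either known or forced to vanish.
u has homogeneous Neumann: u'(0) = u'(π) = 0. So [u' v]_0^π = 0·v(π) − 0·v(0) = 0 for any v; take V = H^1(0, π).
Weak formulation: find u (satisfying any essential BC) such that ∫_0^π u'(x) v'(x) dx = ∫_0^π f v dx for all v ∈ V (homogeneous Neumann, so boundary terms vanish).
Substituting f(x) = -2*x^2 + 2*π^2/3, the right-hand side is ∫_0^π (-2*x^2 + 2*π^2/3) v dx.
Compatibility check (pure Neumann): taking v ≡ 1 ∈ V gives 0 = ∫_0^π f dx + (0) − (0), i.e. ∫_0^π f dx must equal u'(0) − u'(π) = 0. Indeed ∫_0^π (-2*x^2 + 2*π^2/3) dx = 0, so the data are compatible. The solution is then unique only up to an additive constant (fix it e.g. by requiring ∫_0^π u dx = 0).


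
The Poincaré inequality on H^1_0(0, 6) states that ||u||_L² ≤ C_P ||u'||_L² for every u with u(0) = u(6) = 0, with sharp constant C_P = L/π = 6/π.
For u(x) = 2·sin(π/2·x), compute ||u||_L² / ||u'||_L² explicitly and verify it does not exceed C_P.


||u||_L² / ||u'||_L² = 2/π < C_P = 6/π.

u(x) = 2·sin(π/2·x), so u'(x) = π*cos(π*x/2).
Writing u(x) = A·sin(kπx/L) with A = 2 and k = 3, use ∫_0^L sin²(kπx/L) dx = L/2 and ∫_0^L cos²(kπx/L) dx = L/2.
u² = 4·sin²(π/2·x) and (u')² = π^2·cos²(π/2·x), and each of sin², cos² integrates to L/2 = 3 over (0, 6).
∫_0^6 u² dx = 12, so ||u||_L² = 2*sqrt(3).
∫_0^6 (u')² dx = 3*π^2, so ||u'||_L² = sqrt(3)*π.
Ratio ||u||_L² / ||u'||_L² = 2/π.
Sharp Poincaré constant on H^1_0(0, 6) is C_P = L/π = 6/π, achieved by sin(π/6·x).
This is the k = 3 harmonic; the ratio L/(kπ) is strictly less than C_P = L/π, consistent with the sharp inequality ||u||_L² ≤ C_P ||u'||_L².


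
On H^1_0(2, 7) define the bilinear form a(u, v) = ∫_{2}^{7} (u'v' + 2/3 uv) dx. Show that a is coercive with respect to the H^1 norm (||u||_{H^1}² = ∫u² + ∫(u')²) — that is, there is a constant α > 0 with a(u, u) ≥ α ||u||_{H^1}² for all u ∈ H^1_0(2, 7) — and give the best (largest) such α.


α = (π^2 + 50/3)/(π^2 + 25)

Coercivity of a(·,·) on H^1_0(2, 7) means a(u, u) ≥ α ||u||_{H^1}² for every u ∈ H^1_0.
The interval has length L = 5, and Poincaré/coercivity depend only on L. Here a(u, u) = ∫(u')² + (2/3)·∫u².
Here 0 < c = 2/3 < 1. The condition a(u,u) ≥ α||u||_{H^1}² reads (1−α)∫(u')² ≥ (α−c)∫u². Any admissible α is ≤ 1 (rapidly oscillating u have ∫u²/∫(u')² → 0), and α = 1 would force 0 ≥ (1−c)∫u², impossible since c < 1; so 1−α > 0. By the sharp Poincaré inequality on H^1_0 of an interval of length L, ∫(u')² ≥ (π/L)²∫u² with equality for the first sine mode sin(π(x−x₀)/L) (x₀ the left endpoint), so the inequality holds for all u iff (1−α)(π/L)² ≥ α − c, i.e. α ≤ ((π/L)² + c)/((π/L)² + 1) = (1 + c(L/π)²)/(1 + (L/π)²). With (π/L)² = π^2/25 and c = 2/3, the largest admissible constant is α = ((π/L)² + c)/((π/L)² + 1).
Simplifying, α = (π^2 + 50/3)/(π^2 + 25).


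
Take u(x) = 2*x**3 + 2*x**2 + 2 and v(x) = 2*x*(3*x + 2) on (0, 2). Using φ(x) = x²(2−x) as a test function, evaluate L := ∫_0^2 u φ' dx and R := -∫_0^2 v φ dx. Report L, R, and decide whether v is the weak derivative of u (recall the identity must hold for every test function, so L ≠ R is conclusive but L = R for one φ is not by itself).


LHS = -96/5, RHS = -96/5. Yes, v = u' weakly.

u(x) = 2*x**3 + 2*x**2 + 2, classical derivative u'(x) = 6*x**2 + 4*x.
φ(x) = x²(2−x), so φ'(x) = x*(4 - 3*x).
Note φ(0) = φ(2) = 0, so the boundary term u·φ vanishes.
LHS = ∫_0^2 u(x) φ'(x) dx = ∫_0^2 (-6*x^5 + 2*x^4 + 8*x^3 - 6*x^2 + 8*x) dx. Term by term:
  ∫_0^2 -6*x^5 dx = -64;  ∫_0^2 2*x^4 dx = 64/5;  ∫_0^2 8*x^3 dx = 32;
  ∫_0^2 -6*x^2 dx = -16;  ∫_0^2 8*x dx = 16.
Sum: -64 + 64/5 + 32 − 16 + 16 = -96/5.
So LHS = -96/5.
∫_0^2 v(x) φ(x) dx = ∫_0^2 (-6*x^5 + 8*x^4 + 8*x^3) dx. Term by term:
  ∫_0^2 -6*x^5 dx = -64;  ∫_0^2 8*x^4 dx = 256/5;  ∫_0^2 8*x^3 dx = 32.
Sum: -64 + 256/5 + 32 = 96/5.
So RHS = -∫_0^2 v(x) φ(x) dx = -96/5.
LHS = RHS, so the identity holds for this test φ.
Moreover u is smooth here and v(x) = u'(x) = 6*x**2 + 4*x pointwise, so the identity holds for every test function. Hence v is the weak derivative of u.


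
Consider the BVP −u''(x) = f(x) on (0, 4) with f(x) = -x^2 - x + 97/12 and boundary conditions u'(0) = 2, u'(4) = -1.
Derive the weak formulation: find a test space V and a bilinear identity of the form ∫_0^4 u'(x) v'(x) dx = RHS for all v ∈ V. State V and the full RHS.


V = H^1(0, 4) (v unrestricted at boundary; u is determined up to an additive constant); weak form: ∫_0^4 u'v' dx = ∫_0^4 (-x^2 - x + 97/12) v dx − v(4) − 2·v(0) for all v ∈ V.

Multiply both sides by a test function v and integrate from 0 to 4:
  ∫_0^4 −u''(x) v(x) dx = ∫_0^4 f(x) v(x) dx.
Integrate the LHS by parts once:
  ∫_0^4 −u'' v dx = −[u'(x) v(x)]_0^4 + ∫_0^4 u'(x) v'(x) dx.
Thus ∫_0^4 u'(x) v'(x) dx = ∫_0^4 f(x) v(x) dx + [u'(x) v(x)]_0^4.
Choose V so that boundary terms are either known or forced to vanish.
u has inhomogeneous Neumann u'(0) = 2, u'(4) = -1. [u' v]_0^4 = (-1)·v(4) − (2)·v(0) = − v(4) − 2·v(0). Take V = H^1(0, 4); boundary term becomes part of RHS.
Weak formulation: find u (satisfying any essential BC) such that ∫_0^4 u'(x) v'(x) dx = ∫_0^4 f v dx − v(4) − 2·v(0) for all v ∈ V (Neumann data are natural BCs: they enter the RHS as boundary terms).
Substituting f(x) = -x^2 - x + 97/12, the right-hand side is ∫_0^4 (-x^2 - x + 97/12) v dx − v(4) − 2·v(0).
Compatibility check (pure Neumann): taking v ≡ 1 ∈ V gives 0 = ∫_0^4 f dx + (-1) − (2), i.e. ∫_0^4 f dx must equal u'(0) − u'(4) = 3. Indeed ∫_0^4 (-x^2 - x + 97/12) dx = 3, so the data are compatible. The solution is then unique only up to an additive constant (fix it e.g. by requiring ∫_0^4 u dx = 0).


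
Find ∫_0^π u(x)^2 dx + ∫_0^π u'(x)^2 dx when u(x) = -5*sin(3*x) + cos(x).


||u||_{H^1(0,π)}^2 = 126*π

u'(x) = -sin(x) - 15*cos(3*x).
Expand u² and (u')² and integrate term by term on (0, π), using: for integers n ≥ 1, ∫_0^π sin²(nx) dx = ∫_0^π cos²(nx) dx = π/2; for n ≠ n', ∫_0^π sin(nx)sin(n'x) dx = ∫_0^π cos(nx)cos(n'x) dx = 0; and by product-to-sum, ∫_0^π sin(nx)cos(n'x) dx = ½∫_0^π [sin((n+n')x) + sin((n−n')x)] dx, which is 0 when n+n' is even and 2n/(n²−n'²) when n+n' is odd (it need not vanish on (0, π)).
  u² squared terms: (-5)²·∫sin(3x)² dx = 25·π/2 = 25*π/2;  (1)²·∫cos(x)² dx = 1·π/2 = π/2.
  u² cross terms: 2·(-5)·(1)·∫sin(3x)·cos(x) dx = -10·(0) = 0.
  So ∫_0^π u² dx = 25*π/2 + π/2 + 0 = 13*π.
  (u')² squared terms: (-1)²·∫sin(x)² dx = 1·π/2 = π/2;  (-15)²·∫cos(3x)² dx = 225·π/2 = 225*π/2.
  (u')² cross terms: 2·(-1)·(-15)·∫sin(x)·cos(3x) dx = 30·(0) = 0.
  So ∫_0^π (u')² dx = π/2 + 225*π/2 + 0 = 113*π.
||u||_{H^1}^2 = (13*π) + (113*π) = 126*π.


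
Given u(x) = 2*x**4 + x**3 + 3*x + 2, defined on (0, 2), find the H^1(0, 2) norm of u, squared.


||u||_{H^1}^2 = 838318/315

The H^1 norm (squared) on an interval (0, L) is
  ||u||_{H^1}^2 = ∫_0^L u(x)^2 dx + ∫_0^L u'(x)^2 dx.
Compute u'(x) = 8*x**3 + 3*x**2 + 3.
Then u(x)^2 = 4*x**8 + 4*x**7 + x**6 + 12*x**5 + 14*x**4 + 4*x**3 + 9*x**2 + 12*x + 4 and u'(x)^2 = 64*x**6 + 48*x**5 + 9*x**4 + 48*x**3 + 18*x**2 + 9.
Integrate each monomial from 0 to 2 using ∫_0^2 c·x^n dx = c·2^(n+1)/(n+1):
  ∫_0^2 u(x)^2 dx = ∫_0^2 (4*x^8 + 4*x^7 + x^6 + 12*x^5 + 14*x^4 + 4*x^3 + 9*x^2 + 12*x + 4) dx. Term by term:
    ∫_0^2 4*x^8 dx = 2048/9;  ∫_0^2 4*x^7 dx = 128;  ∫_0^2 x^6 dx = 128/7;
    ∫_0^2 12*x^5 dx = 128;  ∫_0^2 14*x^4 dx = 448/5;  ∫_0^2 4*x^3 dx = 16;
    ∫_0^2 9*x^2 dx = 24;  ∫_0^2 12*x dx = 24;  ∫_0^2 4 dx = 8.
  Sum: 2048/9 + 128 + 128/7 + 128 + 448/5 + 16 + 24 + 24 + 8 = 208984/315.
  ∫_0^2 u'(x)^2 dx = ∫_0^2 (64*x^6 + 48*x^5 + 9*x^4 + 48*x^3 + 18*x^2 + 9) dx. Term by term:
    ∫_0^2 64*x^6 dx = 8192/7;  ∫_0^2 48*x^5 dx = 512;  ∫_0^2 9*x^4 dx = 288/5;
    ∫_0^2 48*x^3 dx = 192;  ∫_0^2 18*x^2 dx = 48;  ∫_0^2 9 dx = 18.
  Sum: 8192/7 + 512 + 288/5 + 192 + 48 + 18 = 69926/35.
Adding: ||u||_{H^1}^2 = 208984/315 + 69926/35 = 838318/315.


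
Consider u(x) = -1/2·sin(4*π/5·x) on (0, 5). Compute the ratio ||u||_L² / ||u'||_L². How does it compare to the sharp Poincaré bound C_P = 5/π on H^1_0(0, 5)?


||u||_L² / ||u'||_L² = 5/(4*π) < C_P = 5/π.

u(x) = -1/2·sin(4*π/5·x), so u'(x) = -2*π*cos(4*π*x/5)/5.
Writing u(x) = A·sin(kπx/L) with A = -1/2 and k = 4, use ∫_0^L sin²(kπx/L) dx = L/2 and ∫_0^L cos²(kπx/L) dx = L/2.
u² = 1/4·sin²(4*π/5·x) and (u')² = 4*π^2/25·cos²(4*π/5·x), and each of sin², cos² integrates to L/2 = 5/2 over (0, 5).
∫_0^5 u² dx = 5/8, so ||u||_L² = sqrt(10)/4.
∫_0^5 (u')² dx = 2*π^2/5, so ||u'||_L² = sqrt(10)*π/5.
Ratio ||u||_L² / ||u'||_L² = 5/(4*π).
Sharp Poincaré constant on H^1_0(0, 5) is C_P = L/π = 5/π, achieved by sin(π/5·x).
This is the k = 4 harmonic; the ratio L/(kπ) is strictly less than C_P = L/π, consistent with the sharp inequality ||u||_L² ≤ C_P ||u'||_L².


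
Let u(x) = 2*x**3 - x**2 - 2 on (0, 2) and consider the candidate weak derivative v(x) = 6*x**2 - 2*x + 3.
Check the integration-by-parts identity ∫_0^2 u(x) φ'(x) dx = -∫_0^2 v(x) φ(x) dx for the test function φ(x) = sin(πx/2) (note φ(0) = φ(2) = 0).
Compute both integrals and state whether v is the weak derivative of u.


LHS = -40/π + 192/π^3, RHS = -52/π + 192/π^3. No, v is not the weak derivative of u.

u(x) = 2*x**3 - x**2 - 2, classical derivative u'(x) = 6*x**2 - 2*x.
φ(x) = sin(πx/2), so φ'(x) = π*cos(π*x/2)/2.
Note φ(0) = φ(2) = 0, so the boundary term u·φ vanishes.
LHS = ∫_0^2 u(x) φ'(x) dx = ∫_0^2 (π*x^3*cos(π*x/2) - π*x^2*cos(π*x/2)/2 - π*cos(π*x/2)) dx. Term by term:
  ∫_0^2 -π*cos(π*x/2) dx = 0;  ∫_0^2 π*x^3*cos(π*x/2) dx = -48/π + 192/π^3;  ∫_0^2 -π*x^2*cos(π*x/2)/2 dx = 8/π.
Sum: 0 + -48/π + 192/π^3 + 8/π = -40/π + 192/π^3.
So LHS = -40/π + 192/π^3.
∫_0^2 v(x) φ(x) dx = ∫_0^2 (6*x^2*sin(π*x/2) - 2*x*sin(π*x/2) + 3*sin(π*x/2)) dx. Term by term:
  ∫_0^2 3*sin(π*x/2) dx = 12/π;  ∫_0^2 -2*x*sin(π*x/2) dx = -8/π;  ∫_0^2 6*x^2*sin(π*x/2) dx = -192/π^3 + 48/π.
Sum: 12/π − 8/π + -192/π^3 + 48/π = -192/π^3 + 52/π.
So RHS = -∫_0^2 v(x) φ(x) dx = -52/π + 192/π^3.
LHS − RHS = 12/π ≠ 0, so the identity fails.
(For a valid weak derivative the identity must hold for EVERY test function, in particular this one. The failure shows v is NOT the weak derivative of u.)
Correct weak derivative would be u'(x) = 6*x**2 - 2*x.


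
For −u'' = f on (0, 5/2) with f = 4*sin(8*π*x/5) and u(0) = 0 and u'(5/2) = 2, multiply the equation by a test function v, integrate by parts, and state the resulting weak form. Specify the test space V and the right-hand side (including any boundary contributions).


V = {v ∈ H^1(0, 5/2) : v(0) = 0} (test functions vanish at x = 0 where u is specified); weak form: ∫_0^5/2 u'v' dx = ∫_0^5/2 (4*sin(8*π*x/5)) v dx + 2·v(5/2) for all v ∈ V.

Multiply both sides by a test function v and integrate from 0 to 5/2:
  ∫_0^5/2 −u''(x) v(x) dx = ∫_0^5/2 f(x) v(x) dx.
Integrate the LHS by parts once:
  ∫_0^5/2 −u'' v dx = −[u'(x) v(x)]_0^5/2 + ∫_0^5/2 u'(x) v'(x) dx.
Thus ∫_0^5/2 u'(x) v'(x) dx = ∫_0^5/2 f(x) v(x) dx + [u'(x) v(x)]_0^5/2.
Choose V so that boundary terms are either known or forced to vanish.
Mixed BC: u(0) = 0 (Dirichlet) and u'(5/2) = 2 (Neumann). Define V = {v ∈ H^1(0, 5/2) : v(0) = 0}. Then [u' v]_0^5/2 = u'(5/2)·v(5/2) − u'(0)·0 = 2·v(5/2).
Weak formulation: find u (satisfying any essential BC) such that ∫_0^5/2 u'(x) v'(x) dx = ∫_0^5/2 f v dx + 2·v(5/2) for all v ∈ V (Dirichlet at 0 absorbed into V; Neumann datum at x = 5/2 contributes the boundary term).
Substituting f(x) = 4*sin(8*π*x/5), the right-hand side is ∫_0^5/2 (4*sin(8*π*x/5)) v dx + 2·v(5/2).


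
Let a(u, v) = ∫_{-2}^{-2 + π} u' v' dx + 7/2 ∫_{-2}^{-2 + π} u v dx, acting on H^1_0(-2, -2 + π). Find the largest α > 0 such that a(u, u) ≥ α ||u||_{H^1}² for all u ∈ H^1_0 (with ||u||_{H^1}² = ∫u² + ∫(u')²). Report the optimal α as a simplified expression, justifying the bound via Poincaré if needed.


α = 1

Coercivity of a(·,·) on H^1_0(-2, -2 + π) means a(u, u) ≥ α ||u||_{H^1}² for every u ∈ H^1_0.
The interval has length L = π, and Poincaré/coercivity depend only on L. Here a(u, u) = ∫(u')² + (7/2)·∫u².
Here c = 7/2 ≥ 1, so a(u,u) = ∫(u')² + c∫u² ≥ ∫(u')² + ∫u² = ||u||_{H^1}², i.e. α = 1 works. No larger α is possible: a(u,u) ≥ α||u||_{H^1}² means (1−α)∫(u')² ≥ (α−c)∫u², and for the modes u_n = sin(nπ(x−x₀)/L) (x₀ the left endpoint) one has ∫u_n²/∫(u_n')² = (L/(nπ))² → 0, so a(u_n,u_n)/||u_n||_{H^1}² → 1. Hence the optimal constant is α = 1.
Therefore α = 1.


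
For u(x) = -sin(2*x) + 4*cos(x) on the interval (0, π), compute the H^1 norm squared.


||u||_{H^1(0,π)}^2 = -64/3 + 37*π/2

u'(x) = -4*sin(x) - 2*cos(2*x).
Expand u² and (u')² and integrate term by term on (0, π), using: for integers n ≥ 1, ∫_0^π sin²(nx) dx = ∫_0^π cos²(nx) dx = π/2; for n ≠ n', ∫_0^π sin(nx)sin(n'x) dx = ∫_0^π cos(nx)cos(n'x) dx = 0; and by product-to-sum, ∫_0^π sin(nx)cos(n'x) dx = ½∫_0^π [sin((n+n')x) + sin((n−n')x)] dx, which is 0 when n+n' is even and 2n/(n²−n'²) when n+n' is odd (it need not vanish on (0, π)).
  u² squared terms: (-1)²·∫sin(2x)² dx = 1·π/2 = π/2;  (4)²·∫cos(x)² dx = 16·π/2 = 8*π.
  u² cross terms: 2·(-1)·(4)·∫sin(2x)·cos(x) dx = -8·(4/3) = -32/3.
  So ∫_0^π u² dx = π/2 + 8*π − 32/3 = -32/3 + 17*π/2.
  (u')² squared terms: (-4)²·∫sin(x)² dx = 16·π/2 = 8*π;  (-2)²·∫cos(2x)² dx = 4·π/2 = 2*π.
  (u')² cross terms: 2·(-4)·(-2)·∫sin(x)·cos(2x) dx = 16·(-2/3) = -32/3.
  So ∫_0^π (u')² dx = 8*π + 2*π − 32/3 = -32/3 + 10*π.
||u||_{H^1}^2 = (-32/3 + 17*π/2) + (-32/3 + 10*π) = -64/3 + 37*π/2.


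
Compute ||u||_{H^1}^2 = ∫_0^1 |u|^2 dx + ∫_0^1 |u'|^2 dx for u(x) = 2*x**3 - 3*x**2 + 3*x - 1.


||u||_{H^1}^2 = 313/70

The H^1 norm (squared) on an interval (0, L) is
  ||u||_{H^1}^2 = ∫_0^L u(x)^2 dx + ∫_0^L u'(x)^2 dx.
Compute u'(x) = 6*x**2 - 6*x + 3.
Then u(x)^2 = 4*x**6 - 12*x**5 + 21*x**4 - 22*x**3 + 15*x**2 - 6*x + 1 and u'(x)^2 = 36*x**4 - 72*x**3 + 72*x**2 - 36*x + 9.
Integrate each monomial from 0 to 1 using ∫_0^1 c·x^n dx = c·1^(n+1)/(n+1):
  ∫_0^1 u(x)^2 dx = ∫_0^1 (4*x^6 - 12*x^5 + 21*x^4 - 22*x^3 + 15*x^2 - 6*x + 1) dx. Term by term:
    ∫_0^1 4*x^6 dx = 4/7;  ∫_0^1 -12*x^5 dx = -2;  ∫_0^1 21*x^4 dx = 21/5;
    ∫_0^1 -22*x^3 dx = -11/2;  ∫_0^1 15*x^2 dx = 5;  ∫_0^1 -6*x dx = -3;
    ∫_0^1 1 dx = 1.
  Sum: 4/7 − 2 + 21/5 − 11/2 + 5 − 3 + 1 = 19/70.
  ∫_0^1 u'(x)^2 dx = ∫_0^1 (36*x^4 - 72*x^3 + 72*x^2 - 36*x + 9) dx. Term by term:
    ∫_0^1 36*x^4 dx = 36/5;  ∫_0^1 -72*x^3 dx = -18;  ∫_0^1 72*x^2 dx = 24;
    ∫_0^1 -36*x dx = -18;  ∫_0^1 9 dx = 9.
  Sum: 36/5 − 18 + 24 − 18 + 9 = 21/5.
Adding: ||u||_{H^1}^2 = 19/70 + 21/5 = 313/70.


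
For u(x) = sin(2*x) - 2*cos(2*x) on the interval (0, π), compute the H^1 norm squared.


||u||_{H^1(0,π)}^2 = 25*π/2

u'(x) = 4*sin(2*x) + 2*cos(2*x).
Expand u² and (u')² and integrate term by term on (0, π), using: for integers n ≥ 1, ∫_0^π sin²(nx) dx = ∫_0^π cos²(nx) dx = π/2; for n ≠ n', ∫_0^π sin(nx)sin(n'x) dx = ∫_0^π cos(nx)cos(n'x) dx = 0; and by product-to-sum, ∫_0^π sin(nx)cos(n'x) dx = ½∫_0^π [sin((n+n')x) + sin((n−n')x)] dx, which is 0 when n+n' is even and 2n/(n²−n'²) when n+n' is odd (it need not vanish on (0, π)).
  u² squared terms: (-2)²·∫cos(2x)² dx = 4·π/2 = 2*π;  (1)²·∫sin(2x)² dx = 1·π/2 = π/2.
  u² cross terms: 2·(-2)·(1)·∫cos(2x)·sin(2x) dx = -4·(0) = 0.
  So ∫_0^π u² dx = 2*π + π/2 + 0 = 5*π/2.
  (u')² squared terms: (2)²·∫cos(2x)² dx = 4·π/2 = 2*π;  (4)²·∫sin(2x)² dx = 16·π/2 = 8*π.
  (u')² cross terms: 2·(2)·(4)·∫cos(2x)·sin(2x) dx = 16·(0) = 0.
  So ∫_0^π (u')² dx = 2*π + 8*π + 0 = 10*π.
||u||_{H^1}^2 = (5*π/2) + (10*π) = 25*π/2.


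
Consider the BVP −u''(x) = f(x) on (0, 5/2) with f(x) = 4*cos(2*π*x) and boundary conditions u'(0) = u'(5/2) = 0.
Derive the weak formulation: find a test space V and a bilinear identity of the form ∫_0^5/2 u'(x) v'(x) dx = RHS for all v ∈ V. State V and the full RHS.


V = H^1(0, 5/2) (no boundary constraint on v; u is determined up to an additive constant); weak form: ∫_0^5/2 u'v' dx = ∫_0^5/2 (4*cos(2*π*x)) v dx for all v ∈ V.

Multiply both sides by a test function v and integrate from 0 to 5/2:
  ∫_0^5/2 −u''(x) v(x) dx = ∫_0^5/2 f(x) v(x) dx.
Integrate the LHS by parts once:
  ∫_0^5/2 −u'' v dx = −[u'(x) v(x)]_0^5/2 + ∫_0^5/2 u'(x) v'(x) dx.
Thus ∫_0^5/2 u'(x) v'(x) dx = ∫_0^5/2 f(x) v(x) dx + [u'(x) v(x)]_0^5/2.
Choose V so that boundary terms are either known or forced to vanish.
u has homogeneous Neumann: u'(0) = u'(5/2) = 0. So [u' v]_0^5/2 = 0·v(5/2) − 0·v(0) = 0 for any v; take V = H^1(0, 5/2).
Weak formulation: find u (satisfying any essential BC) such that ∫_0^5/2 u'(x) v'(x) dx = ∫_0^5/2 f v dx for all v ∈ V (homogeneous Neumann, so boundary terms vanish).
Substituting f(x) = 4*cos(2*π*x), the right-hand side is ∫_0^5/2 (4*cos(2*π*x)) v dx.
Compatibility check (pure Neumann): taking v ≡ 1 ∈ V gives 0 = ∫_0^5/2 f dx + (0) − (0), i.e. ∫_0^5/2 f dx must equal u'(0) − u'(5/2) = 0. Indeed ∫_0^5/2 (4*cos(2*π*x)) dx = 0, so the data are compatible. The solution is then unique only up to an additive constant (fix it e.g. by requiring ∫_0^5/2 u dx = 0).


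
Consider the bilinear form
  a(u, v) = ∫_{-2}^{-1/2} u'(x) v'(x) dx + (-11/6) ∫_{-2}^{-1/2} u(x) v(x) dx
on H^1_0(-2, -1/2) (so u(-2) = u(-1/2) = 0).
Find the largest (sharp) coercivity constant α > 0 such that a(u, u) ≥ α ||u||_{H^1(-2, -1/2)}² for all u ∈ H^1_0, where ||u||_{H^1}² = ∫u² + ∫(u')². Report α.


α = (-33 + 8*π^2)/(2*(9 + 4*π^2))

Coercivity of a(·,·) on H^1_0(-2, -1/2) means a(u, u) ≥ α ||u||_{H^1}² for every u ∈ H^1_0.
The interval has length L = 3/2, and Poincaré/coercivity depend only on L. Here a(u, u) = ∫(u')² + (-11/6)·∫u².
Here c = -11/6 < 0 with |c| < (π/L)² = 4*π^2/9, so coercivity still holds. The condition a(u,u) ≥ α||u||_{H^1}² reads (1−α)∫(u')² ≥ (α−c)∫u². Any admissible α is ≤ 1 (rapidly oscillating u have ∫u²/∫(u')² → 0), and α = 1 would force 0 ≥ (1−c)∫u², impossible since c < 1; so 1−α > 0. By the sharp Poincaré inequality on H^1_0 of an interval of length L, ∫(u')² ≥ (π/L)²∫u² with equality for the first sine mode sin(π(x−x₀)/L) (x₀ the left endpoint), so the inequality holds for all u iff (1−α)(π/L)² ≥ α − c, i.e. α ≤ ((π/L)² + c)/((π/L)² + 1) = (1 + c(L/π)²)/(1 + (L/π)²). (Direct route, valid since c ≤ 0: Poincaré gives c∫u² ≥ c(L/π)²∫(u')², so a(u,u) ≥ (1 + c(L/π)²)∫(u')², while ||u||_{H^1}² ≤ (1 + (L/π)²)∫(u')²; dividing yields the same α.) With (π/L)² = 4*π^2/9 and c = -11/6, the largest admissible constant is α = ((π/L)² + c)/((π/L)² + 1).
Simplifying, α = (-33 + 8*π^2)/(2*(9 + 4*π^2)).


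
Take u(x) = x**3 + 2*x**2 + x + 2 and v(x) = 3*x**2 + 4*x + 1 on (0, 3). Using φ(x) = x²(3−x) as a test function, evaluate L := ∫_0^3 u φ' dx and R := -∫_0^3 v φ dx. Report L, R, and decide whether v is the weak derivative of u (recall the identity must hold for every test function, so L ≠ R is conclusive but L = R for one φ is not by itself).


LHS = -513/4, RHS = -513/4. Yes, v = u' weakly.

u(x) = x**3 + 2*x**2 + x + 2, classical derivative u'(x) = 3*x**2 + 4*x + 1.
φ(x) = x²(3−x), so φ'(x) = 3*x*(2 - x).
Note φ(0) = φ(3) = 0, so the boundary term u·φ vanishes.
LHS = ∫_0^3 u(x) φ'(x) dx = ∫_0^3 (-3*x^5 + 9*x^3 + 12*x) dx. Term by term:
  ∫_0^3 -3*x^5 dx = -729/2;  ∫_0^3 9*x^3 dx = 729/4;  ∫_0^3 12*x dx = 54.
Sum: -729/2 + 729/4 + 54 = -513/4.
So LHS = -513/4.
∫_0^3 v(x) φ(x) dx = ∫_0^3 (-3*x^5 + 5*x^4 + 11*x^3 + 3*x^2) dx. Term by term:
  ∫_0^3 -3*x^5 dx = -729/2;  ∫_0^3 5*x^4 dx = 243;  ∫_0^3 11*x^3 dx = 891/4;
  ∫_0^3 3*x^2 dx = 27.
Sum: -729/2 + 243 + 891/4 + 27 = 513/4.
So RHS = -∫_0^3 v(x) φ(x) dx = -513/4.
LHS = RHS, so the identity holds for this test φ.
Moreover u is smooth here and v(x) = u'(x) = 3*x**2 + 4*x + 1 pointwise, so the identity holds for every test function. Hence v is the weak derivative of u.


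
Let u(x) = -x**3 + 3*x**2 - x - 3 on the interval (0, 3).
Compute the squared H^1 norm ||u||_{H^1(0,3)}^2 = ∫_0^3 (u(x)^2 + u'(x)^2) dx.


||u||_{H^1}^2 = 381/7

The H^1 norm (squared) on an interval (0, L) is
  ||u||_{H^1}^2 = ∫_0^L u(x)^2 dx + ∫_0^L u'(x)^2 dx.
Compute u'(x) = -3*x**2 + 6*x - 1.
Then u(x)^2 = x**6 - 6*x**5 + 11*x**4 - 17*x**2 + 6*x + 9 and u'(x)^2 = 9*x**4 - 36*x**3 + 42*x**2 - 12*x + 1.
Integrate each monomial from 0 to 3 using ∫_0^3 c·x^n dx = c·3^(n+1)/(n+1):
  ∫_0^3 u(x)^2 dx = ∫_0^3 (x^6 - 6*x^5 + 11*x^4 - 17*x^2 + 6*x + 9) dx. Term by term:
    ∫_0^3 x^6 dx = 2187/7;  ∫_0^3 -6*x^5 dx = -729;  ∫_0^3 11*x^4 dx = 2673/5;
    ∫_0^3 -17*x^2 dx = -153;  ∫_0^3 6*x dx = 27;  ∫_0^3 9 dx = 27.
  Sum: 2187/7 − 729 + 2673/5 − 153 + 27 + 27 = 666/35.
  ∫_0^3 u'(x)^2 dx = ∫_0^3 (9*x^4 - 36*x^3 + 42*x^2 - 12*x + 1) dx. Term by term:
    ∫_0^3 9*x^4 dx = 2187/5;  ∫_0^3 -36*x^3 dx = -729;  ∫_0^3 42*x^2 dx = 378;
    ∫_0^3 -12*x dx = -54;  ∫_0^3 1 dx = 3.
  Sum: 2187/5 − 729 + 378 − 54 + 3 = 177/5.
Adding: ||u||_{H^1}^2 = 666/35 + 177/5 = 381/7.


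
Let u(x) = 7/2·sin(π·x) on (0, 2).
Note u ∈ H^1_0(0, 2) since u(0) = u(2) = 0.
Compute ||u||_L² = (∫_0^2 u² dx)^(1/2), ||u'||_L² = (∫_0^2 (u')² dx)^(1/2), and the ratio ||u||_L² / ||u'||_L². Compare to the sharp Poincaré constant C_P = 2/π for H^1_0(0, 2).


||u||_L² / ||u'||_L² = 1/π < C_P = 2/π.

u(x) = 7/2·sin(π·x), so u'(x) = 7*π*cos(π*x)/2.
Writing u(x) = A·sin(kπx/L) with A = 7/2 and k = 2, use ∫_0^L sin²(kπx/L) dx = L/2 and ∫_0^L cos²(kπx/L) dx = L/2.
u² = 49/4·sin²(π·x) and (u')² = 49*π^2/4·cos²(π·x), and each of sin², cos² integrates to L/2 = 1 over (0, 2).
∫_0^2 u² dx = 49/4, so ||u||_L² = 7/2.
∫_0^2 (u')² dx = 49*π^2/4, so ||u'||_L² = 7*π/2.
Ratio ||u||_L² / ||u'||_L² = 1/π.
Sharp Poincaré constant on H^1_0(0, 2) is C_P = L/π = 2/π, achieved by sin(π/2·x).
This is the k = 2 harmonic; the ratio L/(kπ) is strictly less than C_P = L/π, consistent with the sharp inequality ||u||_L² ≤ C_P ||u'||_L².


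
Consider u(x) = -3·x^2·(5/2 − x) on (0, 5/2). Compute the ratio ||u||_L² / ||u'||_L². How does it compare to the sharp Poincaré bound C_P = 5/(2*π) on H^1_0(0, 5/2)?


||u||_L² / ||u'||_L² = 5*sqrt(14)/28 < C_P = 5/(2*π).

u(x) = -3·x^2·(5/2 − x), so u'(x) = 3*x*(3*x - 5).
u(x) = -3·x^2·(5/2 − x) vanishes at x = 0 and x = 5/2, so u ∈ H^1_0(0, 5/2). Differentiate via the product rule and integrate the resulting polynomials term by term.
  ∫_0^5/2 u² dx = ∫_0^5/2 (9*x^6 - 45*x^5 + 225*x^4/4) dx. Term by term:
    ∫_0^5/2 9*x^6 dx = 703125/896;  ∫_0^5/2 -45*x^5 dx = -234375/128;  ∫_0^5/2 225*x^4/4 dx = 140625/128.
  Sum: 703125/896 − 234375/128 + 140625/128 = 46875/896.
  ∫_0^5/2 (u')² dx = ∫_0^5/2 (81*x^4 - 270*x^3 + 225*x^2) dx. Term by term:
    ∫_0^5/2 81*x^4 dx = 50625/32;  ∫_0^5/2 -270*x^3 dx = -84375/32;  ∫_0^5/2 225*x^2 dx = 9375/8.
  Sum: 50625/32 − 84375/32 + 9375/8 = 1875/16.
∫_0^5/2 u² dx = 46875/896, so ||u||_L² = 125*sqrt(42)/112.
∫_0^5/2 (u')² dx = 1875/16, so ||u'||_L² = 25*sqrt(3)/4.
Ratio ||u||_L² / ||u'||_L² = 5*sqrt(14)/28.
Sharp Poincaré constant on H^1_0(0, 5/2) is C_P = L/π = 5/(2*π), achieved by sin(2*π/5·x).
A polynomial bump cannot attain the sharp Poincaré constant (only the first sine eigenfunction does), so the ratio is strictly less than C_P, consistent with ||u||_L² ≤ C_P ||u'||_L².


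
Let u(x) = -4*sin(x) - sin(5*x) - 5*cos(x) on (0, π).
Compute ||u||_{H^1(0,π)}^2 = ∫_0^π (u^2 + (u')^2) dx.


||u||_{H^1(0,π)}^2 = 54*π

u'(x) = 5*sin(x) - 4*cos(x) - 5*cos(5*x).
Expand u² and (u')² and integrate term by term on (0, π), using: for integers n ≥ 1, ∫_0^π sin²(nx) dx = ∫_0^π cos²(nx) dx = π/2; for n ≠ n', ∫_0^π sin(nx)sin(n'x) dx = ∫_0^π cos(nx)cos(n'x) dx = 0; and by product-to-sum, ∫_0^π sin(nx)cos(n'x) dx = ½∫_0^π [sin((n+n')x) + sin((n−n')x)] dx, which is 0 when n+n' is even and 2n/(n²−n'²) when n+n' is odd (it need not vanish on (0, π)).
  u² squared terms: (-1)²·∫sin(5x)² dx = 1·π/2 = π/2;  (-5)²·∫cos(x)² dx = 25·π/2 = 25*π/2;  (-4)²·∫sin(x)² dx = 16·π/2 = 8*π.
  u² cross terms: 2·(-1)·(-5)·∫sin(5x)·cos(x) dx = 10·(0) = 0;  2·(-1)·(-4)·∫sin(5x)·sin(x) dx = 8·(0) = 0;  2·(-5)·(-4)·∫cos(x)·sin(x) dx = 40·(0) = 0.
  So ∫_0^π u² dx = π/2 + 25*π/2 + 8*π + 0 + 0 + 0 = 21*π.
  (u')² squared terms: (-5)²·∫cos(5x)² dx = 25·π/2 = 25*π/2;  (-4)²·∫cos(x)² dx = 16·π/2 = 8*π;  (5)²·∫sin(x)² dx = 25·π/2 = 25*π/2.
  (u')² cross terms: 2·(-5)·(-4)·∫cos(5x)·cos(x) dx = 40·(0) = 0;  2·(-5)·(5)·∫cos(5x)·sin(x) dx = -50·(0) = 0;  2·(-4)·(5)·∫cos(x)·sin(x) dx = -40·(0) = 0.
  So ∫_0^π (u')² dx = 25*π/2 + 8*π + 25*π/2 + 0 + 0 + 0 = 33*π.
||u||_{H^1}^2 = (21*π) + (33*π) = 54*π.


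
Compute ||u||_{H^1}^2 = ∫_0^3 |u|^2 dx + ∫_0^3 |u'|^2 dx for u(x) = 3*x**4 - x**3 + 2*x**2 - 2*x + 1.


||u||_{H^1}^2 = 8049081/140

The H^1 norm (squared) on an interval (0, L) is
  ||u||_{H^1}^2 = ∫_0^L u(x)^2 dx + ∫_0^L u'(x)^2 dx.
Compute u'(x) = 12*x**3 - 3*x**2 + 4*x - 2.
Then u(x)^2 = 9*x**8 - 6*x**7 + 13*x**6 - 16*x**5 + 14*x**4 - 10*x**3 + 8*x**2 - 4*x + 1 and u'(x)^2 = 144*x**6 - 72*x**5 + 105*x**4 - 72*x**3 + 28*x**2 - 16*x + 4.
Integrate each monomial from 0 to 3 using ∫_0^3 c·x^n dx = c·3^(n+1)/(n+1):
  ∫_0^3 u(x)^2 dx = ∫_0^3 (9*x^8 - 6*x^7 + 13*x^6 - 16*x^5 + 14*x^4 - 10*x^3 + 8*x^2 - 4*x + 1) dx. Term by term:
    ∫_0^3 9*x^8 dx = 19683;  ∫_0^3 -6*x^7 dx = -19683/4;  ∫_0^3 13*x^6 dx = 28431/7;
    ∫_0^3 -16*x^5 dx = -1944;  ∫_0^3 14*x^4 dx = 3402/5;  ∫_0^3 -10*x^3 dx = -405/2;
    ∫_0^3 8*x^2 dx = 72;  ∫_0^3 -4*x dx = -18;  ∫_0^3 1 dx = 3.
  Sum: 19683 − 19683/4 + 28431/7 − 1944 + 3402/5 − 405/2 + 72 − 18 + 3 = 2438061/140.
  ∫_0^3 u'(x)^2 dx = ∫_0^3 (144*x^6 - 72*x^5 + 105*x^4 - 72*x^3 + 28*x^2 - 16*x + 4) dx. Term by term:
    ∫_0^3 144*x^6 dx = 314928/7;  ∫_0^3 -72*x^5 dx = -8748;  ∫_0^3 105*x^4 dx = 5103;
    ∫_0^3 -72*x^3 dx = -1458;  ∫_0^3 28*x^2 dx = 252;  ∫_0^3 -16*x dx = -72;
    ∫_0^3 4 dx = 12.
  Sum: 314928/7 − 8748 + 5103 − 1458 + 252 − 72 + 12 = 280551/7.
Adding: ||u||_{H^1}^2 = 2438061/140 + 280551/7 = 8049081/140.


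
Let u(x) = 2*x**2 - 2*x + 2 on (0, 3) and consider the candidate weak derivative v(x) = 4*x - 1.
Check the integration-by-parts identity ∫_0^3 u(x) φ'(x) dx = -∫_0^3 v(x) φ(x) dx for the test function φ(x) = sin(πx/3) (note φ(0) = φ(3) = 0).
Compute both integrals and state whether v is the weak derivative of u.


LHS = -24/π, RHS = -30/π. No, v is not the weak derivative of u.

u(x) = 2*x**2 - 2*x + 2, classical derivative u'(x) = 4*x - 2.
φ(x) = sin(πx/3), so φ'(x) = π*cos(π*x/3)/3.
Note φ(0) = φ(3) = 0, so the boundary term u·φ vanishes.
LHS = ∫_0^3 u(x) φ'(x) dx = ∫_0^3 (2*π*x^2*cos(π*x/3)/3 - 2*π*x*cos(π*x/3)/3 + 2*π*cos(π*x/3)/3) dx. Term by term:
  ∫_0^3 2*π*cos(π*x/3)/3 dx = 0;  ∫_0^3 -2*π*x*cos(π*x/3)/3 dx = 12/π;  ∫_0^3 2*π*x^2*cos(π*x/3)/3 dx = -36/π.
Sum: 0 + 12/π − 36/π = -24/π.
So LHS = -24/π.
∫_0^3 v(x) φ(x) dx = ∫_0^3 (4*x*sin(π*x/3) - sin(π*x/3)) dx. Term by term:
  ∫_0^3 -sin(π*x/3) dx = -6/π;  ∫_0^3 4*x*sin(π*x/3) dx = 36/π.
Sum: -6/π + 36/π = 30/π.
So RHS = -∫_0^3 v(x) φ(x) dx = -30/π.
LHS − RHS = 6/π ≠ 0, so the identity fails.
(For a valid weak derivative the identity must hold for EVERY test function, in particular this one. The failure shows v is NOT the weak derivative of u.)
Correct weak derivative would be u'(x) = 4*x - 2.


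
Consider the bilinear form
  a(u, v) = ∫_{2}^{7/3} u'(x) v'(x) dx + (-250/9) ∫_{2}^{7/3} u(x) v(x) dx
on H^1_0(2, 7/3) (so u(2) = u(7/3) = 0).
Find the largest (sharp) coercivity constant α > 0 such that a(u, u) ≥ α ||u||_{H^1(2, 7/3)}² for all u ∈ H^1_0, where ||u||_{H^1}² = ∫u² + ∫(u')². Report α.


α = (-250 + 81*π^2)/(9*(1 + 9*π^2))

Coercivity of a(·,·) on H^1_0(2, 7/3) means a(u, u) ≥ α ||u||_{H^1}² for every u ∈ H^1_0.
The interval has length L = 1/3, and Poincaré/coercivity depend only on L. Here a(u, u) = ∫(u')² + (-250/9)·∫u².
Here c = -250/9 < 0 with |c| < (π/L)² = 9*π^2, so coercivity still holds. The condition a(u,u) ≥ α||u||_{H^1}² reads (1−α)∫(u')² ≥ (α−c)∫u². Any admissible α is ≤ 1 (rapidly oscillating u have ∫u²/∫(u')² → 0), and α = 1 would force 0 ≥ (1−c)∫u², impossible since c < 1; so 1−α > 0. By the sharp Poincaré inequality on H^1_0 of an interval of length L, ∫(u')² ≥ (π/L)²∫u² with equality for the first sine mode sin(π(x−x₀)/L) (x₀ the left endpoint), so the inequality holds for all u iff (1−α)(π/L)² ≥ α − c, i.e. α ≤ ((π/L)² + c)/((π/L)² + 1) = (1 + c(L/π)²)/(1 + (L/π)²). (Direct route, valid since c ≤ 0: Poincaré gives c∫u² ≥ c(L/π)²∫(u')², so a(u,u) ≥ (1 + c(L/π)²)∫(u')², while ||u||_{H^1}² ≤ (1 + (L/π)²)∫(u')²; dividing yields the same α.) With (π/L)² = 9*π^2 and c = -250/9, the largest admissible constant is α = ((π/L)² + c)/((π/L)² + 1).
Simplifying, α = (-250 + 81*π^2)/(9*(1 + 9*π^2)).


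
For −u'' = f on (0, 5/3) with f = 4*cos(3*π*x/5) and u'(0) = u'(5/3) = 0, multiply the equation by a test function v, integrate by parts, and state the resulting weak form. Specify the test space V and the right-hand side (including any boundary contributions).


V = H^1(0, 5/3) (no boundary constraint on v; u is determined up to an additive constant); weak form: ∫_0^5/3 u'v' dx = ∫_0^5/3 (4*cos(3*π*x/5)) v dx for all v ∈ V.

Multiply both sides by a test function v and integrate from 0 to 5/3:
  ∫_0^5/3 −u''(x) v(x) dx = ∫_0^5/3 f(x) v(x) dx.
Integrate the LHS by parts once:
  ∫_0^5/3 −u'' v dx = −[u'(x) v(x)]_0^5/3 + ∫_0^5/3 u'(x) v'(x) dx.
Thus ∫_0^5/3 u'(x) v'(x) dx = ∫_0^5/3 f(x) v(x) dx + [u'(x) v(x)]_0^5/3.
Choose V so that boundary terms are either known or forced to vanish.
u has homogeneous Neumann: u'(0) = u'(5/3) = 0. So [u' v]_0^5/3 = 0·v(5/3) − 0·v(0) = 0 for any v; take V = H^1(0, 5/3).
Weak formulation: find u (satisfying any essential BC) such that ∫_0^5/3 u'(x) v'(x) dx = ∫_0^5/3 f v dx for all v ∈ V (homogeneous Neumann, so boundary terms vanish).
Substituting f(x) = 4*cos(3*π*x/5), the right-hand side is ∫_0^5/3 (4*cos(3*π*x/5)) v dx.
Compatibility check (pure Neumann): taking v ≡ 1 ∈ V gives 0 = ∫_0^5/3 f dx + (0) − (0), i.e. ∫_0^5/3 f dx must equal u'(0) − u'(5/3) = 0. Indeed ∫_0^5/3 (4*cos(3*π*x/5)) dx = 0, so the data are compatible. The solution is then unique only up to an additive constant (fix it e.g. by requiring ∫_0^5/3 u dx = 0).


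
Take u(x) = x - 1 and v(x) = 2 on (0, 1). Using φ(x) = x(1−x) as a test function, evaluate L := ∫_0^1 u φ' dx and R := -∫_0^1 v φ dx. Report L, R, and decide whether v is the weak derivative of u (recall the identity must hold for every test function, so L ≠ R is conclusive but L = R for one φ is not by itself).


LHS = -1/6, RHS = -1/3. No, v is not the weak derivative of u.

u(x) = x - 1, classical derivative u'(x) = 1.
φ(x) = x(1−x), so φ'(x) = 1 - 2*x.
Note φ(0) = φ(1) = 0, so the boundary term u·φ vanishes.
LHS = ∫_0^1 u(x) φ'(x) dx = ∫_0^1 (-2*x^2 + 3*x - 1) dx. Term by term:
  ∫_0^1 -2*x^2 dx = -2/3;  ∫_0^1 3*x dx = 3/2;  ∫_0^1 -1 dx = -1.
Sum: -2/3 + 3/2 − 1 = -1/6.
So LHS = -1/6.
∫_0^1 v(x) φ(x) dx = ∫_0^1 (-2*x^2 + 2*x) dx. Term by term:
  ∫_0^1 -2*x^2 dx = -2/3;  ∫_0^1 2*x dx = 1.
Sum: -2/3 + 1 = 1/3.
So RHS = -∫_0^1 v(x) φ(x) dx = -1/3.
LHS − RHS = 1/6 ≠ 0, so the identity fails.
(For a valid weak derivative the identity must hold for EVERY test function, in particular this one. The failure shows v is NOT the weak derivative of u.)
Correct weak derivative would be u'(x) = 1.


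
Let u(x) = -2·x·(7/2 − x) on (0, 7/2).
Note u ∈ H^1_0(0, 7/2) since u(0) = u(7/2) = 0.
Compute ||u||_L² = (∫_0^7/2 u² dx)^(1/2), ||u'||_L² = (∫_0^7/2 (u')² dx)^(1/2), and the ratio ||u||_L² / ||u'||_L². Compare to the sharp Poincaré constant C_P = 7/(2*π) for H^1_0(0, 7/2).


||u||_L² / ||u'||_L² = 7*sqrt(10)/20 < C_P = 7/(2*π).

u(x) = -2·x·(7/2 − x), so u'(x) = 4*x - 7.
u(x) = -2·x·(7/2 − x) vanishes at x = 0 and x = 7/2, so u ∈ H^1_0(0, 7/2). Differentiate via the product rule and integrate the resulting polynomials term by term.
  ∫_0^7/2 u² dx = ∫_0^7/2 (4*x^4 - 28*x^3 + 49*x^2) dx. Term by term:
    ∫_0^7/2 4*x^4 dx = 16807/40;  ∫_0^7/2 -28*x^3 dx = -16807/16;  ∫_0^7/2 49*x^2 dx = 16807/24.
  Sum: 16807/40 − 16807/16 + 16807/24 = 16807/240.
  ∫_0^7/2 (u')² dx = ∫_0^7/2 (16*x^2 - 56*x + 49) dx. Term by term:
    ∫_0^7/2 16*x^2 dx = 686/3;  ∫_0^7/2 -56*x dx = -343;  ∫_0^7/2 49 dx = 343/2.
  Sum: 686/3 − 343 + 343/2 = 343/6.
∫_0^7/2 u² dx = 16807/240, so ||u||_L² = 49*sqrt(105)/60.
∫_0^7/2 (u')² dx = 343/6, so ||u'||_L² = 7*sqrt(42)/6.
Ratio ||u||_L² / ||u'||_L² = 7*sqrt(10)/20.
Sharp Poincaré constant on H^1_0(0, 7/2) is C_P = L/π = 7/(2*π), achieved by sin(2*π/7·x).
A polynomial bump cannot attain the sharp Poincaré constant (only the first sine eigenfunction does), so the ratio is strictly less than C_P, consistent with ||u||_L² ≤ C_P ||u'||_L².


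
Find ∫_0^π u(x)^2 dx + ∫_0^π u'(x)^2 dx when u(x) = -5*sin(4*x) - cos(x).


||u||_{H^1(0,π)}^2 = 32/3 + 427*π/2

u'(x) = sin(x) - 20*cos(4*x).
Expand u² and (u')² and integrate term by term on (0, π), using: for integers n ≥ 1, ∫_0^π sin²(nx) dx = ∫_0^π cos²(nx) dx = π/2; for n ≠ n', ∫_0^π sin(nx)sin(n'x) dx = ∫_0^π cos(nx)cos(n'x) dx = 0; and by product-to-sum, ∫_0^π sin(nx)cos(n'x) dx = ½∫_0^π [sin((n+n')x) + sin((n−n')x)] dx, which is 0 when n+n' is even and 2n/(n²−n'²) when n+n' is odd (it need not vanish on (0, π)).
  u² squared terms: (-1)²·∫cos(x)² dx = 1·π/2 = π/2;  (-5)²·∫sin(4x)² dx = 25·π/2 = 25*π/2.
  u² cross terms: 2·(-1)·(-5)·∫cos(x)·sin(4x) dx = 10·(8/15) = 16/3.
  So ∫_0^π u² dx = π/2 + 25*π/2 + 16/3 = 16/3 + 13*π.
  (u')² squared terms: (-20)²·∫cos(4x)² dx = 400·π/2 = 200*π;  (1)²·∫sin(x)² dx = 1·π/2 = π/2.
  (u')² cross terms: 2·(-20)·(1)·∫cos(4x)·sin(x) dx = -40·(-2/15) = 16/3.
  So ∫_0^π (u')² dx = 200*π + π/2 + 16/3 = 16/3 + 401*π/2.
||u||_{H^1}^2 = (16/3 + 13*π) + (16/3 + 401*π/2) = 32/3 + 427*π/2.


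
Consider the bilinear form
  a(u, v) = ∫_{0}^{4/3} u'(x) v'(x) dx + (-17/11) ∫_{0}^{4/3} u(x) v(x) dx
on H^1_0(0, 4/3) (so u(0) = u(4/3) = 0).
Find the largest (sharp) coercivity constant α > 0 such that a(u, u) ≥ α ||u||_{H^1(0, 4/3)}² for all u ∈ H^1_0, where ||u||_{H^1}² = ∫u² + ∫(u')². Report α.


α = (-272 + 99*π^2)/(11*(16 + 9*π^2))

Coercivity of a(·,·) on H^1_0(0, 4/3) means a(u, u) ≥ α ||u||_{H^1}² for every u ∈ H^1_0.
The interval has length L = 4/3, and Poincaré/coercivity depend only on L. Here a(u, u) = ∫(u')² + (-17/11)·∫u².
Here c = -17/11 < 0 with |c| < (π/L)² = 9*π^2/16, so coercivity still holds. The condition a(u,u) ≥ α||u||_{H^1}² reads (1−α)∫(u')² ≥ (α−c)∫u². Any admissible α is ≤ 1 (rapidly oscillating u have ∫u²/∫(u')² → 0), and α = 1 would force 0 ≥ (1−c)∫u², impossible since c < 1; so 1−α > 0. By the sharp Poincaré inequality on H^1_0 of an interval of length L, ∫(u')² ≥ (π/L)²∫u² with equality for the first sine mode sin(π(x−x₀)/L) (x₀ the left endpoint), so the inequality holds for all u iff (1−α)(π/L)² ≥ α − c, i.e. α ≤ ((π/L)² + c)/((π/L)² + 1) = (1 + c(L/π)²)/(1 + (L/π)²). (Direct route, valid since c ≤ 0: Poincaré gives c∫u² ≥ c(L/π)²∫(u')², so a(u,u) ≥ (1 + c(L/π)²)∫(u')², while ||u||_{H^1}² ≤ (1 + (L/π)²)∫(u')²; dividing yields the same α.) With (π/L)² = 9*π^2/16 and c = -17/11, the largest admissible constant is α = ((π/L)² + c)/((π/L)² + 1).
Simplifying, α = (-272 + 99*π^2)/(11*(16 + 9*π^2)).


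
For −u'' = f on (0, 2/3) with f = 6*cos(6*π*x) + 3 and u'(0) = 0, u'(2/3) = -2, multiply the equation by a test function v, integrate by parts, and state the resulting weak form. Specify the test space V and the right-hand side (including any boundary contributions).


V = H^1(0, 2/3) (v unrestricted at boundary; u is determined up to an additive constant); weak form: ∫_0^2/3 u'v' dx = ∫_0^2/3 (6*cos(6*π*x) + 3) v dx − 2·v(2/3) for all v ∈ V.

Multiply both sides by a test function v and integrate from 0 to 2/3:
  ∫_0^2/3 −u''(x) v(x) dx = ∫_0^2/3 f(x) v(x) dx.
Integrate the LHS by parts once:
  ∫_0^2/3 −u'' v dx = −[u'(x) v(x)]_0^2/3 + ∫_0^2/3 u'(x) v'(x) dx.
Thus ∫_0^2/3 u'(x) v'(x) dx = ∫_0^2/3 f(x) v(x) dx + [u'(x) v(x)]_0^2/3.
Choose V so that boundary terms are either known or forced to vanish.
u has inhomogeneous Neumann u'(0) = 0, u'(2/3) = -2. [u' v]_0^2/3 = (-2)·v(2/3) − (0)·v(0) = − 2·v(2/3). Take V = H^1(0, 2/3); boundary term becomes part of RHS.
Weak formulation: find u (satisfying any essential BC) such that ∫_0^2/3 u'(x) v'(x) dx = ∫_0^2/3 f v dx − 2·v(2/3) for all v ∈ V (Neumann data are natural BCs: they enter the RHS as boundary terms).
Substituting f(x) = 6*cos(6*π*x) + 3, the right-hand side is ∫_0^2/3 (6*cos(6*π*x) + 3) v dx − 2·v(2/3).
Compatibility check (pure Neumann): taking v ≡ 1 ∈ V gives 0 = ∫_0^2/3 f dx + (-2) − (0), i.e. ∫_0^2/3 f dx must equal u'(0) − u'(2/3) = 2. Indeed ∫_0^2/3 (6*cos(6*π*x) + 3) dx = 2, so the data are compatible. The solution is then unique only up to an additive constant (fix it e.g. by requiring ∫_0^2/3 u dx = 0).
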